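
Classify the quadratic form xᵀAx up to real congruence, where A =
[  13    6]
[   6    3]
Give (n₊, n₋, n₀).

Answer: (2, 0, 0)

Derivation:
step 0: pivot 13 → sign +
step 1: pivot 3/13 → sign +
signature = (2, 0, 0)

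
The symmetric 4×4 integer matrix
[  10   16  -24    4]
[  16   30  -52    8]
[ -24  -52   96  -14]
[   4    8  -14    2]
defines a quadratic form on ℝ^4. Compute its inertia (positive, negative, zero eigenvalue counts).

Answer: (2, 2, 0)

Derivation:
step 0: pivot 10 → sign +
step 1: pivot 22/5 → sign +
step 2: pivot -40/11 → sign −
step 3: pivot -1/10 → sign −
signature = (2, 2, 0)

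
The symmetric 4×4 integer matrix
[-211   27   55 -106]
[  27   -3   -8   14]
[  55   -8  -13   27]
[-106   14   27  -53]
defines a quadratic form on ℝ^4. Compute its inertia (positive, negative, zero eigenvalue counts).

step 0: pivot -211 → sign −
step 1: pivot 96/211 → sign +
step 2: pivot -67/96 → sign −
step 3: pivot -3/67 → sign −
signature = (1, 3, 0)

Answer: (1, 3, 0)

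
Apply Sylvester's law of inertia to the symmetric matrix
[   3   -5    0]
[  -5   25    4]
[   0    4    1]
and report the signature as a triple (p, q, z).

step 0: pivot 3 → sign +
step 1: pivot 50/3 → sign +
step 2: pivot 1/25 → sign +
signature = (3, 0, 0)

Answer: (3, 0, 0)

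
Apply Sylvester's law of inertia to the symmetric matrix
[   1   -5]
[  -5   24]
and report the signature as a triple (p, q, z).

Answer: (1, 1, 0)

Derivation:
step 0: pivot 1 → sign +
step 1: pivot -1 → sign −
signature = (1, 1, 0)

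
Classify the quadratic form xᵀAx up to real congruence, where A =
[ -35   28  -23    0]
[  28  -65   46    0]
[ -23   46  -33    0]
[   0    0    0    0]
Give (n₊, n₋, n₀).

step 0: pivot -35 → sign −
step 1: pivot -213/5 → sign −
step 2: pivot -2/497 → sign −
step 3: row/col 3 already zero → sign 0
signature = (0, 3, 1)

Answer: (0, 3, 1)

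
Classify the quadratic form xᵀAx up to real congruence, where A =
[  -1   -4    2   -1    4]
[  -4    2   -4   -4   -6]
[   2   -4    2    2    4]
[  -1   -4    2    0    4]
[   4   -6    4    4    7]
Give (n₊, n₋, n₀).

Answer: (2, 3, 0)

Derivation:
step 0: pivot -1 → sign −
step 1: pivot 18 → sign +
step 2: pivot -2 → sign −
step 3: pivot 1 → sign +
step 4: pivot -1/3 → sign −
signature = (2, 3, 0)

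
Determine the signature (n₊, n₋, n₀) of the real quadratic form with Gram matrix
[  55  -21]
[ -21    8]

Answer: (1, 1, 0)

Derivation:
step 0: pivot 55 → sign +
step 1: pivot -1/55 → sign −
signature = (1, 1, 0)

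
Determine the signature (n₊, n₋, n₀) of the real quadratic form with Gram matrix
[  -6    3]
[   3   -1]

Answer: (1, 1, 0)

Derivation:
step 0: pivot -6 → sign −
step 1: pivot 1/2 → sign +
signature = (1, 1, 0)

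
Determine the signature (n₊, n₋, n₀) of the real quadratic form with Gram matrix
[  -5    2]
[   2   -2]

step 0: pivot -5 → sign −
step 1: pivot -6/5 → sign −
signature = (0, 2, 0)

Answer: (0, 2, 0)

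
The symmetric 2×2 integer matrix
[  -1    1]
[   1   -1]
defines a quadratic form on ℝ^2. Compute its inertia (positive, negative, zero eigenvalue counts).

Answer: (0, 1, 1)

Derivation:
step 0: pivot -1 → sign −
step 1: row/col 1 already zero → sign 0
signature = (0, 1, 1)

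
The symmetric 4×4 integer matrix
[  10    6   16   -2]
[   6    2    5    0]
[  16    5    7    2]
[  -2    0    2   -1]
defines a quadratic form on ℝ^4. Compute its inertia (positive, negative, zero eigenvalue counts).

step 0: pivot 10 → sign +
step 1: pivot -8/5 → sign −
step 2: pivot -43/8 → sign −
step 3: pivot 3/43 → sign +
signature = (2, 2, 0)

Answer: (2, 2, 0)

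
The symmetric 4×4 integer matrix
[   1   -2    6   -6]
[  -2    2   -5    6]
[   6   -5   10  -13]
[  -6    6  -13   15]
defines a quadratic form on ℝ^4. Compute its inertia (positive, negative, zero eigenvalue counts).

Answer: (1, 3, 0)

Derivation:
step 0: pivot 1 → sign +
step 1: pivot -2 → sign −
step 2: pivot -3/2 → sign −
step 3: pivot -1/3 → sign −
signature = (1, 3, 0)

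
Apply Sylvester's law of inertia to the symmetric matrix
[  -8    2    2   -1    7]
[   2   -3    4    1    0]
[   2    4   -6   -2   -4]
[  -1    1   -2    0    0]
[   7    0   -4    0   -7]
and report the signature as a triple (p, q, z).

Answer: (2, 2, 1)

Derivation:
step 0: pivot -8 → sign −
step 1: pivot -5/2 → sign −
step 2: pivot 13/5 → sign +
step 3: pivot 1/26 → sign +
step 4: row/col 4 already zero → sign 0
signature = (2, 2, 1)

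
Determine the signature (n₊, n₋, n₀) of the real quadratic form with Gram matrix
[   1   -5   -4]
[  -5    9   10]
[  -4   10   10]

step 0: pivot 1 → sign +
step 1: pivot -16 → sign −
step 2: pivot 1/4 → sign +
signature = (2, 1, 0)

Answer: (2, 1, 0)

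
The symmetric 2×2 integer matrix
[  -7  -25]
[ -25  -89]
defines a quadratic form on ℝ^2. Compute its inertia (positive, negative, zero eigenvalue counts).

Answer: (1, 1, 0)

Derivation:
step 0: pivot -7 → sign −
step 1: pivot 2/7 → sign +
signature = (1, 1, 0)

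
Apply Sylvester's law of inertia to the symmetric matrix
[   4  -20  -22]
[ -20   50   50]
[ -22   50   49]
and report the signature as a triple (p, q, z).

step 0: pivot 4 → sign +
step 1: pivot -50 → sign −
step 2: row/col 2 already zero → sign 0
signature = (1, 1, 1)

Answer: (1, 1, 1)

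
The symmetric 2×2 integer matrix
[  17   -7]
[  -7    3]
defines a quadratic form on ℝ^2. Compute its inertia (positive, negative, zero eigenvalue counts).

step 0: pivot 17 → sign +
step 1: pivot 2/17 → sign +
signature = (2, 0, 0)

Answer: (2, 0, 0)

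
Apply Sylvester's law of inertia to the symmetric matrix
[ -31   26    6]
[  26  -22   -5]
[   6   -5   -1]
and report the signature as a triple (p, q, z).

Answer: (1, 2, 0)

Derivation:
step 0: pivot -31 → sign −
step 1: pivot -6/31 → sign −
step 2: pivot 1/6 → sign +
signature = (1, 2, 0)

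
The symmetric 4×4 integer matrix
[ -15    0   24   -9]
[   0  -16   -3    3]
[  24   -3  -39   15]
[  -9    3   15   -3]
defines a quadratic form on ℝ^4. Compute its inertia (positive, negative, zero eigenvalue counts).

Answer: (1, 3, 0)

Derivation:
step 0: pivot -15 → sign −
step 1: pivot -16 → sign −
step 2: pivot -3/80 → sign −
step 3: pivot 3 → sign +
signature = (1, 3, 0)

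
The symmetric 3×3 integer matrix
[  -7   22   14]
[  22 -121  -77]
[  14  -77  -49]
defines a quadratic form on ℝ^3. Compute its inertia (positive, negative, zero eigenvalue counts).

Answer: (0, 2, 1)

Derivation:
step 0: pivot -7 → sign −
step 1: pivot -363/7 → sign −
step 2: row/col 2 already zero → sign 0
signature = (0, 2, 1)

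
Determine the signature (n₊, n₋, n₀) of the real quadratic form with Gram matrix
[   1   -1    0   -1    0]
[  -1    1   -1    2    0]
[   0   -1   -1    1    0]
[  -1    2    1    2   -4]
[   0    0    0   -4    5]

Answer: (3, 2, 0)

Derivation:
step 0: pivot 1 → sign +
step 1: pivot -1 → sign −
step 2: pivot 1 → sign +
step 3: pivot 2 → sign +
step 4: pivot -3 → sign −
signature = (3, 2, 0)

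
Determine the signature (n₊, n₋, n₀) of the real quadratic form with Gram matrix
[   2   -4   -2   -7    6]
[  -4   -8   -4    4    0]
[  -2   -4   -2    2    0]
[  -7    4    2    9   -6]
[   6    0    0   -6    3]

Answer: (2, 2, 1)

Derivation:
step 0: pivot 2 → sign +
step 1: pivot -16 → sign −
step 2: pivot -37/4 → sign −
step 3: pivot 3/37 → sign +
step 4: row/col 4 already zero → sign 0
signature = (2, 2, 1)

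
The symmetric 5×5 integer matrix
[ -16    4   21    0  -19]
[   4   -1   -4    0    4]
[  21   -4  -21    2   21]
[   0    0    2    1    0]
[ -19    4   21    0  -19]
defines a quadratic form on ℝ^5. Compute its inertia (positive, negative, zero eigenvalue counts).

Answer: (2, 3, 0)

Derivation:
step 0: pivot -16 → sign −
step 1: pivot 105/16 → sign +
step 2: pivot -5/21 → sign −
step 3: pivot 1 → sign +
step 4: pivot -6/25 → sign −
signature = (2, 3, 0)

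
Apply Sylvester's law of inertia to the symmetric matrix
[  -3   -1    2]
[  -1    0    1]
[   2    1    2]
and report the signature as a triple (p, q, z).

step 0: pivot -3 → sign −
step 1: pivot 1/3 → sign +
step 2: pivot 3 → sign +
signature = (2, 1, 0)

Answer: (2, 1, 0)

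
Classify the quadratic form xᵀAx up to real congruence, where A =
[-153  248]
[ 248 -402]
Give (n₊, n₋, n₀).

Answer: (0, 2, 0)

Derivation:
step 0: pivot -153 → sign −
step 1: pivot -2/153 → sign −
signature = (0, 2, 0)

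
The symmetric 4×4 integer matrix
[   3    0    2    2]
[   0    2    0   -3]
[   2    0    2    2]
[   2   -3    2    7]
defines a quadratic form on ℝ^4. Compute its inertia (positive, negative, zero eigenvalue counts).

Answer: (4, 0, 0)

Derivation:
step 0: pivot 3 → sign +
step 1: pivot 2 → sign +
step 2: pivot 2/3 → sign +
step 3: pivot 1/2 → sign +
signature = (4, 0, 0)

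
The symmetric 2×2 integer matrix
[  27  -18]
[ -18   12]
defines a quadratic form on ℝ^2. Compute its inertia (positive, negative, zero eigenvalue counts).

Answer: (1, 0, 1)

Derivation:
step 0: pivot 27 → sign +
step 1: row/col 1 already zero → sign 0
signature = (1, 0, 1)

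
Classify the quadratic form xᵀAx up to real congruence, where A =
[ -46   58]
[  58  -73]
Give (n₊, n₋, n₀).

Answer: (1, 1, 0)

Derivation:
step 0: pivot -46 → sign −
step 1: pivot 3/23 → sign +
signature = (1, 1, 0)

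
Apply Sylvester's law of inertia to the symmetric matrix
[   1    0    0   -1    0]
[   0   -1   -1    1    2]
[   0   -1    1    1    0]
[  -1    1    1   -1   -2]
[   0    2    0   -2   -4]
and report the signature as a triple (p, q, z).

step 0: pivot 1 → sign +
step 1: pivot -1 → sign −
step 2: pivot 2 → sign +
step 3: pivot -1 → sign −
step 4: pivot -2 → sign −
signature = (2, 3, 0)

Answer: (2, 3, 0)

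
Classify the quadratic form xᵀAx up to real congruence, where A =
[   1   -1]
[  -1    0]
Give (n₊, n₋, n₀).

step 0: pivot 1 → sign +
step 1: pivot -1 → sign −
signature = (1, 1, 0)

Answer: (1, 1, 0)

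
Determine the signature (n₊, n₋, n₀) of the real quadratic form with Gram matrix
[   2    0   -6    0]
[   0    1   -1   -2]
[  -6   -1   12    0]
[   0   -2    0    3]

Answer: (2, 2, 0)

Derivation:
step 0: pivot 2 → sign +
step 1: pivot 1 → sign +
step 2: pivot -7 → sign −
step 3: pivot -3/7 → sign −
signature = (2, 2, 0)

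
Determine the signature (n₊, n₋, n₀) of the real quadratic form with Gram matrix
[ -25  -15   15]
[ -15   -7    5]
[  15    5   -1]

step 0: pivot -25 → sign −
step 1: pivot 2 → sign +
step 2: row/col 2 already zero → sign 0
signature = (1, 1, 1)

Answer: (1, 1, 1)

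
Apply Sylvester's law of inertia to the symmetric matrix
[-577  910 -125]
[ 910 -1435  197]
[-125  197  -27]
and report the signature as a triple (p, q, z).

step 0: pivot -577 → sign −
step 1: pivot 105/577 → sign +
step 2: pivot -1/35 → sign −
signature = (1, 2, 0)

Answer: (1, 2, 0)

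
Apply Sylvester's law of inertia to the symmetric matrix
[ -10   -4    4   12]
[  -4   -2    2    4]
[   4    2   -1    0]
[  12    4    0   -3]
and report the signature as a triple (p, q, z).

Answer: (1, 3, 0)

Derivation:
step 0: pivot -10 → sign −
step 1: pivot -2/5 → sign −
step 2: pivot 1 → sign +
step 3: pivot -3 → sign −
signature = (1, 3, 0)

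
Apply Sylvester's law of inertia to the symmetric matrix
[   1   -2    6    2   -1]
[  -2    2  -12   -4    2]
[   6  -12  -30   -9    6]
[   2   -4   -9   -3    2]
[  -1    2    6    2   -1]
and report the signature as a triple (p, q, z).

Answer: (2, 3, 0)

Derivation:
step 0: pivot 1 → sign +
step 1: pivot -2 → sign −
step 2: pivot -66 → sign −
step 3: pivot -7/22 → sign −
step 4: pivot 2/7 → sign +
signature = (2, 3, 0)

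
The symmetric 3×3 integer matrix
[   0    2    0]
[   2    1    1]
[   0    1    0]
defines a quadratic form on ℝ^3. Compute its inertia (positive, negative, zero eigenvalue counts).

Answer: (1, 1, 1)

Derivation:
step 0: pivot 1 → sign +
step 1: pivot -4 → sign −
step 2: row/col 2 already zero → sign 0
signature = (1, 1, 1)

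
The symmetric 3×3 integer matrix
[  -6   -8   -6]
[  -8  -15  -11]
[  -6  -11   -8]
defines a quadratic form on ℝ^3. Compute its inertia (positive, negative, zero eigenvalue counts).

step 0: pivot -6 → sign −
step 1: pivot -13/3 → sign −
step 2: pivot 1/13 → sign +
signature = (1, 2, 0)

Answer: (1, 2, 0)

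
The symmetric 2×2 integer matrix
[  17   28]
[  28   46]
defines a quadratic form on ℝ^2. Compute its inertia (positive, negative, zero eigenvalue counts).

step 0: pivot 17 → sign +
step 1: pivot -2/17 → sign −
signature = (1, 1, 0)

Answer: (1, 1, 0)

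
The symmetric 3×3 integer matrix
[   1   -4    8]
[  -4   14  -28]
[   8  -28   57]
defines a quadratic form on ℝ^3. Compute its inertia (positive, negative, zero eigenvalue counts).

step 0: pivot 1 → sign +
step 1: pivot -2 → sign −
step 2: pivot 1 → sign +
signature = (2, 1, 0)

Answer: (2, 1, 0)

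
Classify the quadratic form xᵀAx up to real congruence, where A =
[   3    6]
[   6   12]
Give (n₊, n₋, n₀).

Answer: (1, 0, 1)

Derivation:
step 0: pivot 3 → sign +
step 1: row/col 1 already zero → sign 0
signature = (1, 0, 1)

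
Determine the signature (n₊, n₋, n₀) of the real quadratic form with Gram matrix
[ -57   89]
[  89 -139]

Answer: (0, 2, 0)

Derivation:
step 0: pivot -57 → sign −
step 1: pivot -2/57 → sign −
signature = (0, 2, 0)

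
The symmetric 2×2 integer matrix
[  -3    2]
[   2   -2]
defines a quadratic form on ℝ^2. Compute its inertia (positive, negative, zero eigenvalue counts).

Answer: (0, 2, 0)

Derivation:
step 0: pivot -3 → sign −
step 1: pivot -2/3 → sign −
signature = (0, 2, 0)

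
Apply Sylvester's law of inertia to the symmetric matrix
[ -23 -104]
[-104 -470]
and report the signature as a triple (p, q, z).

step 0: pivot -23 → sign −
step 1: pivot 6/23 → sign +
signature = (1, 1, 0)

Answer: (1, 1, 0)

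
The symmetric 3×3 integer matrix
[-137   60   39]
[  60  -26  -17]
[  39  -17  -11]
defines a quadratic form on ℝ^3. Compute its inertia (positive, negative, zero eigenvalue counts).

step 0: pivot -137 → sign −
step 1: pivot 38/137 → sign +
step 2: pivot 3/38 → sign +
signature = (2, 1, 0)

Answer: (2, 1, 0)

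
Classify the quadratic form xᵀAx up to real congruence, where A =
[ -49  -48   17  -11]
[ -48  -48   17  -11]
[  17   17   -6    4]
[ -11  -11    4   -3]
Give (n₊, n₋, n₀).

Answer: (1, 3, 0)

Derivation:
step 0: pivot -49 → sign −
step 1: pivot -48/49 → sign −
step 2: pivot 1/48 → sign +
step 3: pivot -1 → sign −
signature = (1, 3, 0)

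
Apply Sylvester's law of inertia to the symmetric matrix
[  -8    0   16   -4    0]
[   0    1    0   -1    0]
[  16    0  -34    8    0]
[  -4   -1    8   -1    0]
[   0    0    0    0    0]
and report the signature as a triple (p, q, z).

step 0: pivot -8 → sign −
step 1: pivot 1 → sign +
step 2: pivot -2 → sign −
step 3: row/col 3 already zero → sign 0
step 4: row/col 4 already zero → sign 0
signature = (1, 2, 2)

Answer: (1, 2, 2)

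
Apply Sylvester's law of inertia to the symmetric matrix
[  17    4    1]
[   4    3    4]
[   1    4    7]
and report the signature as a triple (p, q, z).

step 0: pivot 17 → sign +
step 1: pivot 35/17 → sign +
step 2: pivot 2/35 → sign +
signature = (3, 0, 0)

Answer: (3, 0, 0)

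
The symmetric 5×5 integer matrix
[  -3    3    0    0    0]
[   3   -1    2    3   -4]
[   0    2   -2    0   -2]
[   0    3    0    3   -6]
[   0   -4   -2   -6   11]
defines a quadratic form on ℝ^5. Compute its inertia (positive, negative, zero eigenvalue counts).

Answer: (3, 2, 0)

Derivation:
step 0: pivot -3 → sign −
step 1: pivot 2 → sign +
step 2: pivot -4 → sign −
step 3: pivot 3/4 → sign +
step 4: pivot 1 → sign +
signature = (3, 2, 0)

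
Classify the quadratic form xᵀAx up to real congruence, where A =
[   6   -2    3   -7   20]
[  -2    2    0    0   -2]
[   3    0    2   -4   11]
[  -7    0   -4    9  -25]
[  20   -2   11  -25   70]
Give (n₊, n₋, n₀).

step 0: pivot 6 → sign +
step 1: pivot 4/3 → sign +
step 2: pivot -1/4 → sign −
step 3: pivot 3 → sign +
step 4: row/col 4 already zero → sign 0
signature = (3, 1, 1)

Answer: (3, 1, 1)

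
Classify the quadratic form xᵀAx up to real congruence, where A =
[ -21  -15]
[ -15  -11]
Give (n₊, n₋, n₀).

step 0: pivot -21 → sign −
step 1: pivot -2/7 → sign −
signature = (0, 2, 0)

Answer: (0, 2, 0)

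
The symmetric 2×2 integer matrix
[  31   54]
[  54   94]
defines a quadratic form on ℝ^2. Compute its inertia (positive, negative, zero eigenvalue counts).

Answer: (1, 1, 0)

Derivation:
step 0: pivot 31 → sign +
step 1: pivot -2/31 → sign −
signature = (1, 1, 0)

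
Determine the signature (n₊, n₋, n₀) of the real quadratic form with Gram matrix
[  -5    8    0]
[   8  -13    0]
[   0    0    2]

step 0: pivot -5 → sign −
step 1: pivot -1/5 → sign −
step 2: pivot 2 → sign +
signature = (1, 2, 0)

Answer: (1, 2, 0)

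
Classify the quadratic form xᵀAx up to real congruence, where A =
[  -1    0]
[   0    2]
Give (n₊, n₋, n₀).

step 0: pivot -1 → sign −
step 1: pivot 2 → sign +
signature = (1, 1, 0)

Answer: (1, 1, 0)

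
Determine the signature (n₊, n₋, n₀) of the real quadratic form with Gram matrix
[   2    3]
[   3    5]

Answer: (2, 0, 0)

Derivation:
step 0: pivot 2 → sign +
step 1: pivot 1/2 → sign +
signature = (2, 0, 0)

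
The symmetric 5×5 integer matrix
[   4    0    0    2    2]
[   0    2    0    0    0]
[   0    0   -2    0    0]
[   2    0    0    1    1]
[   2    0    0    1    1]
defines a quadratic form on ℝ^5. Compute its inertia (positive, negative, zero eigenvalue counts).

step 0: pivot 4 → sign +
step 1: pivot 2 → sign +
step 2: pivot -2 → sign −
step 3: row/col 3 already zero → sign 0
step 4: row/col 4 already zero → sign 0
signature = (2, 1, 2)

Answer: (2, 1, 2)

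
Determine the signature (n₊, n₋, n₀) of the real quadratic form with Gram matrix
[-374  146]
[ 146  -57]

Answer: (0, 2, 0)

Derivation:
step 0: pivot -374 → sign −
step 1: pivot -1/187 → sign −
signature = (0, 2, 0)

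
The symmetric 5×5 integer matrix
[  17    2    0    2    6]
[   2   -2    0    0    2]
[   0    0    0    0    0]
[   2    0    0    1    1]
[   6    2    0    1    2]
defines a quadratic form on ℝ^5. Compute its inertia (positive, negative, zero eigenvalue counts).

Answer: (3, 1, 1)

Derivation:
step 0: pivot 17 → sign +
step 1: pivot -38/17 → sign −
step 2: pivot 15/19 → sign +
step 3: pivot 3/5 → sign +
step 4: row/col 4 already zero → sign 0
signature = (3, 1, 1)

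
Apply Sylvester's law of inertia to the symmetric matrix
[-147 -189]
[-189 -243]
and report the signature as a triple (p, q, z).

Answer: (0, 1, 1)

Derivation:
step 0: pivot -147 → sign −
step 1: row/col 1 already zero → sign 0
signature = (0, 1, 1)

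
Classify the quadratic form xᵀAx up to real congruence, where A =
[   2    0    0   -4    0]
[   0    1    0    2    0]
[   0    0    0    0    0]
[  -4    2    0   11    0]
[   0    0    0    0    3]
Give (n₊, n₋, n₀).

step 0: pivot 2 → sign +
step 1: pivot 1 → sign +
step 2: pivot -1 → sign −
step 3: pivot 3 → sign +
step 4: row/col 4 already zero → sign 0
signature = (3, 1, 1)

Answer: (3, 1, 1)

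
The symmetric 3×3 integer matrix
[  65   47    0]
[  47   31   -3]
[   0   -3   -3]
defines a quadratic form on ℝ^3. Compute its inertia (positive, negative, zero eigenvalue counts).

step 0: pivot 65 → sign +
step 1: pivot -194/65 → sign −
step 2: pivot 3/194 → sign +
signature = (2, 1, 0)

Answer: (2, 1, 0)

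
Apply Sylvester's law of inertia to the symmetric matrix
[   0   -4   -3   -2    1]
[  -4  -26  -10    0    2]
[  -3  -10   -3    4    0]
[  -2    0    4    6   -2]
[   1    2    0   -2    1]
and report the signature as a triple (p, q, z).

step 0: pivot -26 → sign −
step 1: pivot 8/13 → sign +
step 2: pivot -21/8 → sign −
step 3: pivot -2/7 → sign −
step 4: pivot 2/3 → sign +
signature = (2, 3, 0)

Answer: (2, 3, 0)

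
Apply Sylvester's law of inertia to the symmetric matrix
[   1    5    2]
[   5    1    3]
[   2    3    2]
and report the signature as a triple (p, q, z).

Answer: (2, 1, 0)

Derivation:
step 0: pivot 1 → sign +
step 1: pivot -24 → sign −
step 2: pivot 1/24 → sign +
signature = (2, 1, 0)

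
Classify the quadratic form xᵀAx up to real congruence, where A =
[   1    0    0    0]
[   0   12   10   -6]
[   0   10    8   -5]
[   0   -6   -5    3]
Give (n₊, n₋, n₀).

Answer: (2, 1, 1)

Derivation:
step 0: pivot 1 → sign +
step 1: pivot 12 → sign +
step 2: pivot -1/3 → sign −
step 3: row/col 3 already zero → sign 0
signature = (2, 1, 1)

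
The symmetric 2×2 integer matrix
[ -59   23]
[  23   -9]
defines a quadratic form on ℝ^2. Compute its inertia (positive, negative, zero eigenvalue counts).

Answer: (0, 2, 0)

Derivation:
step 0: pivot -59 → sign −
step 1: pivot -2/59 → sign −
signature = (0, 2, 0)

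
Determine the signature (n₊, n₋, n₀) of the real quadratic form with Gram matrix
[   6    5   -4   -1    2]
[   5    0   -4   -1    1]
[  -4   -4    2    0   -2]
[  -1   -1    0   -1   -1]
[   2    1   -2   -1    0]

step 0: pivot 6 → sign +
step 1: pivot -25/6 → sign −
step 2: pivot -14/25 → sign −
step 3: pivot -3/7 → sign −
step 4: row/col 4 already zero → sign 0
signature = (1, 3, 1)

Answer: (1, 3, 1)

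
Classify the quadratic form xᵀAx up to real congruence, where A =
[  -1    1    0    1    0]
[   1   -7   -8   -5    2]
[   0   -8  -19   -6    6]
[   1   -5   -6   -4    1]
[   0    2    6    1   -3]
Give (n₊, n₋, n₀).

Answer: (1, 4, 0)

Derivation:
step 0: pivot -1 → sign −
step 1: pivot -6 → sign −
step 2: pivot -25/3 → sign −
step 3: pivot -7/25 → sign −
step 4: pivot 2/7 → sign +
signature = (1, 4, 0)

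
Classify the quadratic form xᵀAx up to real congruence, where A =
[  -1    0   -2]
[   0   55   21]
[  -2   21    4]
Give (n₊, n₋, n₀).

step 0: pivot -1 → sign −
step 1: pivot 55 → sign +
step 2: pivot -1/55 → sign −
signature = (1, 2, 0)

Answer: (1, 2, 0)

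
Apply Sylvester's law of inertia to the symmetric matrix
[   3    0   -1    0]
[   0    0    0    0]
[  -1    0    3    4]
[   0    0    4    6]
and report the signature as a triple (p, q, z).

Answer: (2, 0, 2)

Derivation:
step 0: pivot 3 → sign +
step 1: pivot 8/3 → sign +
step 2: row/col 2 already zero → sign 0
step 3: row/col 3 already zero → sign 0
signature = (2, 0, 2)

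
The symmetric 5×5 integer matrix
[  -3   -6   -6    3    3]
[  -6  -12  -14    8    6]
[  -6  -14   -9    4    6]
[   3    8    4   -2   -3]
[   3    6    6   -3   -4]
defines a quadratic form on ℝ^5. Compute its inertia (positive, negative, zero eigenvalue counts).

Answer: (1, 3, 1)

Derivation:
step 0: pivot -3 → sign −
step 1: pivot 3 → sign +
step 2: pivot -4/3 → sign −
step 3: pivot -1 → sign −
step 4: row/col 4 already zero → sign 0
signature = (1, 3, 1)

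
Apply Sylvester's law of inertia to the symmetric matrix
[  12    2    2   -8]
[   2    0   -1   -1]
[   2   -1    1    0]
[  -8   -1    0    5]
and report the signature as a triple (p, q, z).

Answer: (2, 1, 1)

Derivation:
step 0: pivot 12 → sign +
step 1: pivot -1/3 → sign −
step 2: pivot 6 → sign +
step 3: row/col 3 already zero → sign 0
signature = (2, 1, 1)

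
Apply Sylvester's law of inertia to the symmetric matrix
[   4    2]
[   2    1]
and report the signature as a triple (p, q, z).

step 0: pivot 4 → sign +
step 1: row/col 1 already zero → sign 0
signature = (1, 0, 1)

Answer: (1, 0, 1)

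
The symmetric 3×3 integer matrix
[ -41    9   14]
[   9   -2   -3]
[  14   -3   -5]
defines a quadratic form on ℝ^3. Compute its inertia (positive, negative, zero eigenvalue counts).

Answer: (0, 2, 1)

Derivation:
step 0: pivot -41 → sign −
step 1: pivot -1/41 → sign −
step 2: row/col 2 already zero → sign 0
signature = (0, 2, 1)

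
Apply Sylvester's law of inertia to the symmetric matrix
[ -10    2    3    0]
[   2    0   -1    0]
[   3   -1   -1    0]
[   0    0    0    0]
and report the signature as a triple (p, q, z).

Answer: (1, 2, 1)

Derivation:
step 0: pivot -10 → sign −
step 1: pivot 2/5 → sign +
step 2: pivot -1/2 → sign −
step 3: row/col 3 already zero → sign 0
signature = (1, 2, 1)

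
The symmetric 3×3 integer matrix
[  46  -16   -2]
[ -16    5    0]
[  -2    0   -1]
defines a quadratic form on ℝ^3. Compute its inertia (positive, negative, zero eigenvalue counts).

Answer: (1, 2, 0)

Derivation:
step 0: pivot 46 → sign +
step 1: pivot -13/23 → sign −
step 2: pivot -3/13 → sign −
signature = (1, 2, 0)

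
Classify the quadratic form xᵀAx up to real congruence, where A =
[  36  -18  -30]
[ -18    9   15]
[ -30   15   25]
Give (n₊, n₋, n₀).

Answer: (1, 0, 2)

Derivation:
step 0: pivot 36 → sign +
step 1: row/col 1 already zero → sign 0
step 2: row/col 2 already zero → sign 0
signature = (1, 0, 2)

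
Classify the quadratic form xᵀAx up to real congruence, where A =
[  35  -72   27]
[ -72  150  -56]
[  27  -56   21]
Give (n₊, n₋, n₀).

Answer: (3, 0, 0)

Derivation:
step 0: pivot 35 → sign +
step 1: pivot 66/35 → sign +
step 2: pivot 2/33 → sign +
signature = (3, 0, 0)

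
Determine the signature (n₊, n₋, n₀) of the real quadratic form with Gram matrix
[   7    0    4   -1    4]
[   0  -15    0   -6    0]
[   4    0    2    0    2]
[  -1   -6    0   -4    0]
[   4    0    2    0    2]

step 0: pivot 7 → sign +
step 1: pivot -15 → sign −
step 2: pivot -2/7 → sign −
step 3: pivot -3/5 → sign −
step 4: row/col 4 already zero → sign 0
signature = (1, 3, 1)

Answer: (1, 3, 1)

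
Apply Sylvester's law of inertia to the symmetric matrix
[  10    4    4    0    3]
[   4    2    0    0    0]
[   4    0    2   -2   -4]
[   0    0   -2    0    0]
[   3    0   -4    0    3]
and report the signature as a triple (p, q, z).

step 0: pivot 10 → sign +
step 1: pivot 2/5 → sign +
step 2: pivot -6 → sign −
step 3: pivot 2/3 → sign +
step 4: pivot -3/2 → sign −
signature = (3, 2, 0)

Answer: (3, 2, 0)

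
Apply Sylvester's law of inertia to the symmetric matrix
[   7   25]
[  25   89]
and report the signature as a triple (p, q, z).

Answer: (1, 1, 0)

Derivation:
step 0: pivot 7 → sign +
step 1: pivot -2/7 → sign −
signature = (1, 1, 0)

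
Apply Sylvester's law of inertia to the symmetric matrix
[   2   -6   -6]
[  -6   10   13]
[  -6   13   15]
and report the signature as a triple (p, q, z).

step 0: pivot 2 → sign +
step 1: pivot -8 → sign −
step 2: pivot 1/8 → sign +
signature = (2, 1, 0)

Answer: (2, 1, 0)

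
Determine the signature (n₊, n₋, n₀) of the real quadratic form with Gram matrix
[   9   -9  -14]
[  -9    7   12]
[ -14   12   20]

step 0: pivot 9 → sign +
step 1: pivot -2 → sign −
step 2: pivot 2/9 → sign +
signature = (2, 1, 0)

Answer: (2, 1, 0)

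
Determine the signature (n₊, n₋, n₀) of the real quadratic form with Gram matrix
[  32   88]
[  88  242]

Answer: (1, 0, 1)

Derivation:
step 0: pivot 32 → sign +
step 1: row/col 1 already zero → sign 0
signature = (1, 0, 1)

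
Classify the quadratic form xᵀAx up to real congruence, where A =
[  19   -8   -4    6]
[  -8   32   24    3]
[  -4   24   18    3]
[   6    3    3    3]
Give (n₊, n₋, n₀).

Answer: (3, 1, 0)

Derivation:
step 0: pivot 19 → sign +
step 1: pivot 544/19 → sign +
step 2: pivot -4/17 → sign −
step 3: pivot 3/64 → sign +
signature = (3, 1, 0)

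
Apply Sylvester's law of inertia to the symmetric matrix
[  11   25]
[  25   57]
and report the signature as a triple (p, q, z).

Answer: (2, 0, 0)

Derivation:
step 0: pivot 11 → sign +
step 1: pivot 2/11 → sign +
signature = (2, 0, 0)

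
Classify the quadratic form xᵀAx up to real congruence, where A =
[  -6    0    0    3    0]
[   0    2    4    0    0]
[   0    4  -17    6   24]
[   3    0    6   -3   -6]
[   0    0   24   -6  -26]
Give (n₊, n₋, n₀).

step 0: pivot -6 → sign −
step 1: pivot 2 → sign +
step 2: pivot -25 → sign −
step 3: pivot -3/50 → sign −
step 4: pivot -2 → sign −
signature = (1, 4, 0)

Answer: (1, 4, 0)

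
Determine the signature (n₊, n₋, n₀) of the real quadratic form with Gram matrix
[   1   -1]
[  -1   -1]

step 0: pivot 1 → sign +
step 1: pivot -2 → sign −
signature = (1, 1, 0)

Answer: (1, 1, 0)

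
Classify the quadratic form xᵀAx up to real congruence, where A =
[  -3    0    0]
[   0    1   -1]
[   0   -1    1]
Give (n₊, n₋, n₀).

step 0: pivot -3 → sign −
step 1: pivot 1 → sign +
step 2: row/col 2 already zero → sign 0
signature = (1, 1, 1)

Answer: (1, 1, 1)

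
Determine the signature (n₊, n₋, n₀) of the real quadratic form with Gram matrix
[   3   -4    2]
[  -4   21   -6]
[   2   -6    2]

Answer: (2, 1, 0)

Derivation:
step 0: pivot 3 → sign +
step 1: pivot 47/3 → sign +
step 2: pivot -2/47 → sign −
signature = (2, 1, 0)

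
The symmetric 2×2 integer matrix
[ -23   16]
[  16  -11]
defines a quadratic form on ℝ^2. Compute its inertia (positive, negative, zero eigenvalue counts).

step 0: pivot -23 → sign −
step 1: pivot 3/23 → sign +
signature = (1, 1, 0)

Answer: (1, 1, 0)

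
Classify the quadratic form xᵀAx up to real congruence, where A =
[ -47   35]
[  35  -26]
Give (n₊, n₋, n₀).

step 0: pivot -47 → sign −
step 1: pivot 3/47 → sign +
signature = (1, 1, 0)

Answer: (1, 1, 0)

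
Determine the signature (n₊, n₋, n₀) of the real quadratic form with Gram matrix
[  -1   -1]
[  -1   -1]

Answer: (0, 1, 1)

Derivation:
step 0: pivot -1 → sign −
step 1: row/col 1 already zero → sign 0
signature = (0, 1, 1)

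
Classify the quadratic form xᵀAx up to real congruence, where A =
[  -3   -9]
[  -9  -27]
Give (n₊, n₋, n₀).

step 0: pivot -3 → sign −
step 1: row/col 1 already zero → sign 0
signature = (0, 1, 1)

Answer: (0, 1, 1)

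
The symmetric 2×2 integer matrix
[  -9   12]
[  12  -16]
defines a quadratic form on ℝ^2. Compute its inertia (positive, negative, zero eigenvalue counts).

Answer: (0, 1, 1)

Derivation:
step 0: pivot -9 → sign −
step 1: row/col 1 already zero → sign 0
signature = (0, 1, 1)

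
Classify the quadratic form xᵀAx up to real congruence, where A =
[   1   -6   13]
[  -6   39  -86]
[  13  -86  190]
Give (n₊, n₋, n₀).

step 0: pivot 1 → sign +
step 1: pivot 3 → sign +
step 2: pivot -1/3 → sign −
signature = (2, 1, 0)

Answer: (2, 1, 0)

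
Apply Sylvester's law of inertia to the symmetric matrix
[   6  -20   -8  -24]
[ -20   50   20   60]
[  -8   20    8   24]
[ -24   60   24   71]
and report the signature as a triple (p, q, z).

Answer: (1, 2, 1)

Derivation:
step 0: pivot 6 → sign +
step 1: pivot -50/3 → sign −
step 2: pivot -1 → sign −
step 3: row/col 3 already zero → sign 0
signature = (1, 2, 1)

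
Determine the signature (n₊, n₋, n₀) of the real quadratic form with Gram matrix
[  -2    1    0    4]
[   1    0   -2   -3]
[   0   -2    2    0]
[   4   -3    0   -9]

step 0: pivot -2 → sign −
step 1: pivot 1/2 → sign +
step 2: pivot -6 → sign −
step 3: pivot -1/3 → sign −
signature = (1, 3, 0)

Answer: (1, 3, 0)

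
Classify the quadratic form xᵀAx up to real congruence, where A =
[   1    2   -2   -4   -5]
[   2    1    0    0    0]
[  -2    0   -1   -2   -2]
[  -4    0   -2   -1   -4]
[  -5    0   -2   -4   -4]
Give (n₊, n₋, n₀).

Answer: (3, 2, 0)

Derivation:
step 0: pivot 1 → sign +
step 1: pivot -3 → sign −
step 2: pivot 1/3 → sign +
step 3: pivot 3 → sign +
step 4: pivot -1 → sign −
signature = (3, 2, 0)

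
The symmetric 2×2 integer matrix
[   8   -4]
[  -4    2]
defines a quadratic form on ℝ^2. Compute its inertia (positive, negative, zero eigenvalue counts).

step 0: pivot 8 → sign +
step 1: row/col 1 already zero → sign 0
signature = (1, 0, 1)

Answer: (1, 0, 1)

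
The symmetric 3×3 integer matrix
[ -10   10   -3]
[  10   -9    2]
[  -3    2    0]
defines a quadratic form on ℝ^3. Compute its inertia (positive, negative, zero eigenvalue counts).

step 0: pivot -10 → sign −
step 1: pivot 1 → sign +
step 2: pivot -1/10 → sign −
signature = (1, 2, 0)

Answer: (1, 2, 0)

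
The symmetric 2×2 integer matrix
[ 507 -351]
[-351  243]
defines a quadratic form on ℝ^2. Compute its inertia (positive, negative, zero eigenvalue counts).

step 0: pivot 507 → sign +
step 1: row/col 1 already zero → sign 0
signature = (1, 0, 1)

Answer: (1, 0, 1)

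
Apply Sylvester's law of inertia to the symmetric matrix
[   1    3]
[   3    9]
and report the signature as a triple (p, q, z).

step 0: pivot 1 → sign +
step 1: row/col 1 already zero → sign 0
signature = (1, 0, 1)

Answer: (1, 0, 1)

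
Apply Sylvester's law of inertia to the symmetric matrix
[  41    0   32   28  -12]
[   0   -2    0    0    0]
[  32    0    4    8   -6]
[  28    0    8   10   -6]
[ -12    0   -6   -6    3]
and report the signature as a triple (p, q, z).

Answer: (2, 2, 1)

Derivation:
step 0: pivot 41 → sign +
step 1: pivot -2 → sign −
step 2: pivot -860/41 → sign −
step 3: pivot 6/215 → sign +
step 4: row/col 4 already zero → sign 0
signature = (2, 2, 1)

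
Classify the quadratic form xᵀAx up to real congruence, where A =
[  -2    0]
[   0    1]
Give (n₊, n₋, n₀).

Answer: (1, 1, 0)

Derivation:
step 0: pivot -2 → sign −
step 1: pivot 1 → sign +
signature = (1, 1, 0)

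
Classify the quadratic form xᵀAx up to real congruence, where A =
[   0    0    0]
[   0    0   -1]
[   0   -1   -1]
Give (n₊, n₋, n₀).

Answer: (1, 1, 1)

Derivation:
step 0: pivot -1 → sign −
step 1: pivot 1 → sign +
step 2: row/col 2 already zero → sign 0
signature = (1, 1, 1)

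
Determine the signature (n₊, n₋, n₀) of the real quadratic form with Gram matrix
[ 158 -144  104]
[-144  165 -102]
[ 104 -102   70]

Answer: (3, 0, 0)

Derivation:
step 0: pivot 158 → sign +
step 1: pivot 2667/79 → sign +
step 2: pivot 2/889 → sign +
signature = (3, 0, 0)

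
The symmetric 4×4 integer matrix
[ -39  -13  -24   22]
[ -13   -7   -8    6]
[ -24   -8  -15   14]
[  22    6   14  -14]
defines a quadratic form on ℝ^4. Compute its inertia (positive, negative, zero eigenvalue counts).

step 0: pivot -39 → sign −
step 1: pivot -8/3 → sign −
step 2: pivot -3/13 → sign −
step 3: row/col 3 already zero → sign 0
signature = (0, 3, 1)

Answer: (0, 3, 1)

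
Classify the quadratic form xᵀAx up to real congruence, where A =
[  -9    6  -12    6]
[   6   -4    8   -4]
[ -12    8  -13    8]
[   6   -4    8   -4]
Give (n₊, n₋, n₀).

step 0: pivot -9 → sign −
step 1: pivot 3 → sign +
step 2: row/col 2 already zero → sign 0
step 3: row/col 3 already zero → sign 0
signature = (1, 1, 2)

Answer: (1, 1, 2)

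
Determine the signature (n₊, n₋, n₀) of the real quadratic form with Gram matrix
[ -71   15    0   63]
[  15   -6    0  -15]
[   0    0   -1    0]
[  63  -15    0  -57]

Answer: (0, 4, 0)

Derivation:
step 0: pivot -71 → sign −
step 1: pivot -201/71 → sign −
step 2: pivot -1 → sign −
step 3: pivot -6/67 → sign −
signature = (0, 4, 0)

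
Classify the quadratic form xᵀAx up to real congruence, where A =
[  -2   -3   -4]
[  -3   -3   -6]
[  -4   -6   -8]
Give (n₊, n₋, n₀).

step 0: pivot -2 → sign −
step 1: pivot 3/2 → sign +
step 2: row/col 2 already zero → sign 0
signature = (1, 1, 1)

Answer: (1, 1, 1)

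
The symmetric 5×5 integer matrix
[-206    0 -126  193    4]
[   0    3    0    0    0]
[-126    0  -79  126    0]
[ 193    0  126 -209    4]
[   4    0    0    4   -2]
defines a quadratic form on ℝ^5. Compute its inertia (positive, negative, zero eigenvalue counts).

Answer: (2, 3, 0)

Derivation:
step 0: pivot -206 → sign −
step 1: pivot 3 → sign +
step 2: pivot -199/103 → sign −
step 3: pivot 1809/398 → sign +
step 4: pivot -2/201 → sign −
signature = (2, 3, 0)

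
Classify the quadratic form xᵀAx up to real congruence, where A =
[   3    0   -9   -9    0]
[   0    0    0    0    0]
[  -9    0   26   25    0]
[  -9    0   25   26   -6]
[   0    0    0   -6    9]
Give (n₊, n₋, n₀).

Answer: (2, 2, 1)

Derivation:
step 0: pivot 3 → sign +
step 1: pivot -1 → sign −
step 2: pivot 3 → sign +
step 3: pivot -3 → sign −
step 4: row/col 4 already zero → sign 0
signature = (2, 2, 1)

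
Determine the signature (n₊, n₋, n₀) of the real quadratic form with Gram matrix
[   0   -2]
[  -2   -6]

step 0: pivot -6 → sign −
step 1: pivot 2/3 → sign +
signature = (1, 1, 0)

Answer: (1, 1, 0)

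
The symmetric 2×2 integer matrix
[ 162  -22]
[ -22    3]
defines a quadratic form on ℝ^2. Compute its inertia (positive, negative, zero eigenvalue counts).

step 0: pivot 162 → sign +
step 1: pivot 1/81 → sign +
signature = (2, 0, 0)

Answer: (2, 0, 0)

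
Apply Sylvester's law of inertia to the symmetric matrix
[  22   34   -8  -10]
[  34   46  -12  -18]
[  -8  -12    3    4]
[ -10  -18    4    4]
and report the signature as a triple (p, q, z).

step 0: pivot 22 → sign +
step 1: pivot -72/11 → sign −
step 2: pivot 1/9 → sign +
step 3: row/col 3 already zero → sign 0
signature = (2, 1, 1)

Answer: (2, 1, 1)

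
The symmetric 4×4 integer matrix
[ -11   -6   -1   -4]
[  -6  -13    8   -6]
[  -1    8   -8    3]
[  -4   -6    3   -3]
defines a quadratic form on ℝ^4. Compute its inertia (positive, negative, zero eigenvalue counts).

Answer: (0, 4, 0)

Derivation:
step 0: pivot -11 → sign −
step 1: pivot -107/11 → sign −
step 2: pivot -43/107 → sign −
step 3: pivot -2/43 → sign −
signature = (0, 4, 0)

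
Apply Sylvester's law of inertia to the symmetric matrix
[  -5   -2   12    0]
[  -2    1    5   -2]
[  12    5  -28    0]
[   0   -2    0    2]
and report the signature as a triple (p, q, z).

Answer: (2, 2, 0)

Derivation:
step 0: pivot -5 → sign −
step 1: pivot 9/5 → sign +
step 2: pivot 7/9 → sign +
step 3: pivot -2/7 → sign −
signature = (2, 2, 0)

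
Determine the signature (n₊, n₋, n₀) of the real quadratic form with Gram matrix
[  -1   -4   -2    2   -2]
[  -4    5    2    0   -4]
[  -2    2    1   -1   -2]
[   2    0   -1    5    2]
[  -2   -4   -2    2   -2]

step 0: pivot -1 → sign −
step 1: pivot 21 → sign +
step 2: pivot 5/21 → sign +
step 3: pivot 6/5 → sign +
step 4: row/col 4 already zero → sign 0
signature = (3, 1, 1)

Answer: (3, 1, 1)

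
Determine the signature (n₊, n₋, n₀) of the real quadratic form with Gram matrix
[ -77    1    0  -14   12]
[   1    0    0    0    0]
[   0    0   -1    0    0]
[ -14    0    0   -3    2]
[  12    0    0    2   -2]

step 0: pivot -77 → sign −
step 1: pivot 1/77 → sign +
step 2: pivot -1 → sign −
step 3: pivot -3 → sign −
step 4: pivot -2/3 → sign −
signature = (1, 4, 0)

Answer: (1, 4, 0)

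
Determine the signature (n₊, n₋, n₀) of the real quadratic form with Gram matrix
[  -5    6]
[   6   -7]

Answer: (1, 1, 0)

Derivation:
step 0: pivot -5 → sign −
step 1: pivot 1/5 → sign +
signature = (1, 1, 0)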